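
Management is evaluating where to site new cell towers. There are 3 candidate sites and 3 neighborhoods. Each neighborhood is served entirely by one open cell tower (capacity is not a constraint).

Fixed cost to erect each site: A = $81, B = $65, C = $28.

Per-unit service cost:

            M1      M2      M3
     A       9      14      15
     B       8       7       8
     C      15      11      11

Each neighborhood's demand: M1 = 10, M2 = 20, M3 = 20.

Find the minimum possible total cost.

Minimum total cost: 445

For any fixed open set, each neighborhood goes to its cheapest open site; total = fixed + service.
{B}: M1→B 8·10=80, M2→B 7·20=140, M3→B 8·20=160. Service 380; fixed 65; total 445.
{B, C}: service 380 + fixed 93 = 473
{A, B}: service 380 + fixed 146 = 526
{A, B, C}: service 380 + fixed 174 = 554
No other subset beats 445.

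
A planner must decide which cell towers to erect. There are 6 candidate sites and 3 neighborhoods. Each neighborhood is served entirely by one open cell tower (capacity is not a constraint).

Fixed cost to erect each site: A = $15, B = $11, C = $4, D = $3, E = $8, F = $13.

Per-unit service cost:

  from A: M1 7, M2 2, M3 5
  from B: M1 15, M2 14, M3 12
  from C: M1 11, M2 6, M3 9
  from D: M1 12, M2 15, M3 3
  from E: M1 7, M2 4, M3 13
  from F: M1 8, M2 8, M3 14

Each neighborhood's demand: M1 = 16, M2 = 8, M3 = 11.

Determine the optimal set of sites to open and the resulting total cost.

For any fixed open set, each neighborhood goes to its cheapest open site; total = fixed + service.
{A, D}: M1→A 7·16=112, M2→A 2·8=16, M3→D 3·11=33. Service 161; fixed 18; total 179.
{A, C, D}: M1→A 7·16=112, M2→A 2·8=16, M3→D 3·11=33. Service 161; fixed 22; total 183.
{A, D, E}: M1→A 7·16=112, M2→A 2·8=16, M3→D 3·11=33. Service 161; fixed 26; total 187.
{A, B, C, D, E, F}: service 161 + fixed 54 = 215
No other subset beats 179.

Open A and D; minimum total cost 179.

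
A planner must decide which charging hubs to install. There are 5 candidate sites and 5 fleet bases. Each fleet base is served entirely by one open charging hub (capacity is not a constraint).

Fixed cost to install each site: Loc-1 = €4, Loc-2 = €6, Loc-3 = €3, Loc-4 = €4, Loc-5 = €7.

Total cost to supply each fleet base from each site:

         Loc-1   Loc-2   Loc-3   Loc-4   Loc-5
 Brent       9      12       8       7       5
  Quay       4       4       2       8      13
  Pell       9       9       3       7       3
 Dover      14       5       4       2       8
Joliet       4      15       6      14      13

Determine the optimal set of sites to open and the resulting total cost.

Open Loc-3 only; minimum total cost 26.

For any fixed open set, each fleet base goes to its cheapest open site; total = fixed + service.
{Loc-3}: Brent→Loc-3 8, Quay→Loc-3 2, Pell→Loc-3 3, Dover→Loc-3 4, Joliet→Loc-3 6. Service 23; fixed 3; total 26.
{Loc-3, Loc-4}: service 20 + fixed 7 = 27
{Loc-1, Loc-3}: service 21 + fixed 7 = 28
{Loc-1, Loc-2, Loc-3, Loc-4, Loc-5}: service 16 + fixed 24 = 40
No other subset beats 26.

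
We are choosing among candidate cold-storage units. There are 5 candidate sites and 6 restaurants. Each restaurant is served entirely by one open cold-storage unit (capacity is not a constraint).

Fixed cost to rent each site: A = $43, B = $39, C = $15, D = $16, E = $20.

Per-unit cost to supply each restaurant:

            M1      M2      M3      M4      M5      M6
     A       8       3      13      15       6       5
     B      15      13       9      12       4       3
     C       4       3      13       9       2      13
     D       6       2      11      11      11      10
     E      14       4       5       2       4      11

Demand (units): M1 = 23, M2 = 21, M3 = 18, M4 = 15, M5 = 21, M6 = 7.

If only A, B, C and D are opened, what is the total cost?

Total cost: 607

Each restaurant is assigned to its cheapest site among the open ones.
{A, B, C, D}: M1→C 4·23=92, M2→D 2·21=42, M3→B 9·18=162, M4→C 9·15=135, M5→C 2·21=42, M6→B 3·7=21. Service 494; fixed 113; total 607.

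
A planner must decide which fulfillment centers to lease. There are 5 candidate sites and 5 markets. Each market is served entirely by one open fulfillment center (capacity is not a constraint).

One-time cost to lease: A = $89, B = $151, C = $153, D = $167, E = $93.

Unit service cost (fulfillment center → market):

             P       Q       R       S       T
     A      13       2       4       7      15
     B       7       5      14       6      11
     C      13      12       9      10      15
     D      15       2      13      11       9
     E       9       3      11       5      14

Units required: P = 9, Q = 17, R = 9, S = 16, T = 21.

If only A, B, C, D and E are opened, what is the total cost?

Each market is assigned to its cheapest site among the open ones.
{A, B, C, D, E}: P→B 7·9=63, Q→A 2·17=34, R→A 4·9=36, S→E 5·16=80, T→D 9·21=189. Service 402; fixed 653; total 1055.

Total cost: 1055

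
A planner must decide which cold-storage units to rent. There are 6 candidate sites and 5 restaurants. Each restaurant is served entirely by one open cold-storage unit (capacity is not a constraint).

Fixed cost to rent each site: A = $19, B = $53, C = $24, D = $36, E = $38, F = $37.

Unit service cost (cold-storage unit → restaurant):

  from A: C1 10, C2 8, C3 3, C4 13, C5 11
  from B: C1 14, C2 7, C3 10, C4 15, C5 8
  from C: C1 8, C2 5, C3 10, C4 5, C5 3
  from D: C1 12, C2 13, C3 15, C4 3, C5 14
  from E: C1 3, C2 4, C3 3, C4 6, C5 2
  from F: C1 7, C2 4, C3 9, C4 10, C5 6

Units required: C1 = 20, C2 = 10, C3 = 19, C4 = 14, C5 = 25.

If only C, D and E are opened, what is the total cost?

Each restaurant is assigned to its cheapest site among the open ones.
{C, D, E}: C1→E 3·20=60, C2→E 4·10=40, C3→E 3·19=57, C4→D 3·14=42, C5→E 2·25=50. Service 249; fixed 98; total 347.

Total cost: 347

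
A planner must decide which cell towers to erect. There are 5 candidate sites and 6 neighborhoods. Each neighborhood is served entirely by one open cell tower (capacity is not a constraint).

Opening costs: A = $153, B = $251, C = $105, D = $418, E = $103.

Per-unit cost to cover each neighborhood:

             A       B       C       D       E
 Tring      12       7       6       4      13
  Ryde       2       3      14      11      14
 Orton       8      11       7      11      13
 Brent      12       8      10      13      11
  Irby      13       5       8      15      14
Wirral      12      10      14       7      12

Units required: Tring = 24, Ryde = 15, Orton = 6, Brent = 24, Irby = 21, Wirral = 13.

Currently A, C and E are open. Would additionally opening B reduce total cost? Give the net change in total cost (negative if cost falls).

Current service cost with {A, C, E}: 780.
Adding B: each neighborhood re-picks its cheapest; new service cost 643, saving 137.
Extra fixed cost: 251. Net change = 251 − 137 = 114.
(Totals: 1141 → 1255.)

No — net change +114 (cost rises by 114).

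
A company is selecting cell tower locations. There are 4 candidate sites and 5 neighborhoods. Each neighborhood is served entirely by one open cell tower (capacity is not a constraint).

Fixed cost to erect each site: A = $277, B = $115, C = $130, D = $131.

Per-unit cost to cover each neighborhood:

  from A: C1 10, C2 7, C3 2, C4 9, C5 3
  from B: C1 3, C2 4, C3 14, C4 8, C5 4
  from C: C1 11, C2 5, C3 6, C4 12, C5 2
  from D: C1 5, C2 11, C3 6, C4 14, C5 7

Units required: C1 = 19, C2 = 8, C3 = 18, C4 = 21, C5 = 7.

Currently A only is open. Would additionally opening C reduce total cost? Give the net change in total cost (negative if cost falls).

No — net change +107 (cost rises by 107).

Current service cost with {A}: 492.
Adding C: each neighborhood re-picks its cheapest; new service cost 469, saving 23.
Extra fixed cost: 130. Net change = 130 − 23 = 107.
(Totals: 769 → 876.)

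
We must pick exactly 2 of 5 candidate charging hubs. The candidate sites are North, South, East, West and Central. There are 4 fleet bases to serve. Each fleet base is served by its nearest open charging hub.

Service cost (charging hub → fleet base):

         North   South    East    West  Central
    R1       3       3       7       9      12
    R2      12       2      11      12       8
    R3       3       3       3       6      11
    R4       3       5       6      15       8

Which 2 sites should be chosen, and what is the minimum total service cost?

Choose North and South; total service cost 11.

With exactly 2 open, each fleet base uses its cheapest among the chosen.
{North, South}: R1→North 3, R2→South 2, R3→North 3, R4→North 3. Service cost 11.
{South, East}: service cost 13
{South, West}: service cost 13
Among all 10 size-2 choices, {North, South} is lowest.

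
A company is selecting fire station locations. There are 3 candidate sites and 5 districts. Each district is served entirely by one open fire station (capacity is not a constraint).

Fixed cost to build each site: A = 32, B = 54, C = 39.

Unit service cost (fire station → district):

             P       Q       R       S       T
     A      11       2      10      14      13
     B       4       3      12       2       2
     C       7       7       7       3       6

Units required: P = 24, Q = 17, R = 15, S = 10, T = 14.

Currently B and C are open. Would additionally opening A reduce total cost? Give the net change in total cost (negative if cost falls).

No — net change +15 (cost rises by 15).

Current service cost with {B, C}: 300.
Adding A: each district re-picks its cheapest; new service cost 283, saving 17.
Extra fixed cost: 32. Net change = 32 − 17 = 15.
(Totals: 393 → 408.)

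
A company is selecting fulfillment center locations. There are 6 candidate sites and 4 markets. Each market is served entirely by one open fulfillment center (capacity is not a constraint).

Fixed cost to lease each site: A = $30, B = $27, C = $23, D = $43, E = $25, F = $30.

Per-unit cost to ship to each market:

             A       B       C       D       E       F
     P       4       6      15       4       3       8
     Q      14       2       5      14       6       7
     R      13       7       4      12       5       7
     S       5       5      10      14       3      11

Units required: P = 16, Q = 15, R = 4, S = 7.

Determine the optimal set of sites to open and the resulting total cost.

For any fixed open set, each market goes to its cheapest open site; total = fixed + service.
{B, E}: P→E 3·16=48, Q→B 2·15=30, R→E 5·4=20, S→E 3·7=21. Service 119; fixed 52; total 171.
{B, C, E}: service 115 + fixed 75 = 190
{A, B, E}: P→E 3·16=48, Q→B 2·15=30, R→E 5·4=20, S→E 3·7=21. Service 119; fixed 82; total 201.
{A, B, C, D, E, F}: P→E 3·16=48, Q→B 2·15=30, R→C 4·4=16, S→E 3·7=21. Service 115; fixed 178; total 293.
No other subset beats 171.

Open B and E; minimum total cost 171.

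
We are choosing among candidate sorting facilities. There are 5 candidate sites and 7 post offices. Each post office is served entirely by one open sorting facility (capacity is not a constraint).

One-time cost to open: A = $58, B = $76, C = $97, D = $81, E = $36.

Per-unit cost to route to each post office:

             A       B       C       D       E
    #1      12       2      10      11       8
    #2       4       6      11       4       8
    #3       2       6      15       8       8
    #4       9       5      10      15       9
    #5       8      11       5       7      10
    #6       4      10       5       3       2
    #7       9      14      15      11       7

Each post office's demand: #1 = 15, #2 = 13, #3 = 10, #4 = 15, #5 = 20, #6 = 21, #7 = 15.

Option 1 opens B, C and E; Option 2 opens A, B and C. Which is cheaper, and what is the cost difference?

Option 1 is cheaper by 28.

Option 1: {B, C, E}: #1→B 2·15=30, #2→B 6·13=78, #3→B 6·10=60, #4→B 5·15=75, #5→C 5·20=100, #6→E 2·21=42, #7→E 7·15=105. Service 490; fixed 209; total 699.
Option 2: {A, B, C}: #1→B 2·15=30, #2→A 4·13=52, #3→A 2·10=20, #4→B 5·15=75, #5→C 5·20=100, #6→A 4·21=84, #7→A 9·15=135. Service 496; fixed 231; total 727.
Difference: |699 − 727| = 28.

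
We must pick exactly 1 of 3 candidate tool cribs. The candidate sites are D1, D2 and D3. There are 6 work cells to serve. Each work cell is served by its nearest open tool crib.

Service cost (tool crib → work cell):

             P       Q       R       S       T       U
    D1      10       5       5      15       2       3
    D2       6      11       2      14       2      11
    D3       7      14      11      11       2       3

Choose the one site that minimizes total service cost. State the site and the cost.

With exactly 1 open, each work cell uses its cheapest among the chosen.
{D1}: P→D1 10, Q→D1 5, R→D1 5, S→D1 15, T→D1 2, U→D1 3. Service cost 40.
{D2}: service cost 46
{D3}: service cost 48
Among all 3 size-1 choices, {D1} is lowest.

Choose D1 only; total service cost 40.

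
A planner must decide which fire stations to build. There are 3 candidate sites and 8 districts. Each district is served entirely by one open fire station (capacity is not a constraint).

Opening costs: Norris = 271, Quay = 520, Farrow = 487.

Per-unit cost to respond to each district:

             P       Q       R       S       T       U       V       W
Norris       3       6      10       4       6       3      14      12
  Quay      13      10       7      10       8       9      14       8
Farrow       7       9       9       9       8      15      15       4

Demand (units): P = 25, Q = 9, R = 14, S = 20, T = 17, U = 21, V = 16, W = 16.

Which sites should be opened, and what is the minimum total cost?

Open Norris only; minimum total cost 1201.

For any fixed open set, each district goes to its cheapest open site; total = fixed + service.
{Norris}: P→Norris 3·25=75, Q→Norris 6·9=54, R→Norris 10·14=140, S→Norris 4·20=80, T→Norris 6·17=102, U→Norris 3·21=63, V→Norris 14·16=224, W→Norris 12·16=192. Service 930; fixed 271; total 1201.
{Norris, Farrow}: service 788 + fixed 758 = 1546
{Norris, Quay}: P→Norris 3·25=75, Q→Norris 6·9=54, R→Quay 7·14=98, S→Norris 4·20=80, T→Norris 6·17=102, U→Norris 3·21=63, V→Norris 14·16=224, W→Quay 8·16=128. Service 824; fixed 791; total 1615.
{Norris, Quay, Farrow}: service 760 + fixed 1278 = 2038
No other subset beats 1201.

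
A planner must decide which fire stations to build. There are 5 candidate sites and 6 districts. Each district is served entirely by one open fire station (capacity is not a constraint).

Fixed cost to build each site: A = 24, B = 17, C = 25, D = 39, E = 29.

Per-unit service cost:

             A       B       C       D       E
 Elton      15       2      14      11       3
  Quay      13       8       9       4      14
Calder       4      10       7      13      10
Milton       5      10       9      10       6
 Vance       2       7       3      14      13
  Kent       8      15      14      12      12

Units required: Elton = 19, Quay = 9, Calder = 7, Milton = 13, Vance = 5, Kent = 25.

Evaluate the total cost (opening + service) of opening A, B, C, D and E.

Total cost: 511

Each district is assigned to its cheapest site among the open ones.
{A, B, C, D, E}: Elton→B 2·19=38, Quay→D 4·9=36, Calder→A 4·7=28, Milton→A 5·13=65, Vance→A 2·5=10, Kent→A 8·25=200. Service 377; fixed 134; total 511.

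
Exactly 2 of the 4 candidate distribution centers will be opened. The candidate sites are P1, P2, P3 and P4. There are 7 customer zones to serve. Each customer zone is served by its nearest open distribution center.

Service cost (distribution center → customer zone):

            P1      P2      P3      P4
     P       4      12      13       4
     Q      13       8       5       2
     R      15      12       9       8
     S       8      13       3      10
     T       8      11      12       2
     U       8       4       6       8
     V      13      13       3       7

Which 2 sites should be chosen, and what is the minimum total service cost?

Choose P3 and P4; total service cost 28.

With exactly 2 open, each customer zone uses its cheapest among the chosen.
{P3, P4}: P→P4 4, Q→P4 2, R→P4 8, S→P3 3, T→P4 2, U→P3 6, V→P3 3. Service cost 28.
{P2, P4}: service cost 37
{P1, P3}: service cost 38
Among all 6 size-2 choices, {P3, P4} is lowest.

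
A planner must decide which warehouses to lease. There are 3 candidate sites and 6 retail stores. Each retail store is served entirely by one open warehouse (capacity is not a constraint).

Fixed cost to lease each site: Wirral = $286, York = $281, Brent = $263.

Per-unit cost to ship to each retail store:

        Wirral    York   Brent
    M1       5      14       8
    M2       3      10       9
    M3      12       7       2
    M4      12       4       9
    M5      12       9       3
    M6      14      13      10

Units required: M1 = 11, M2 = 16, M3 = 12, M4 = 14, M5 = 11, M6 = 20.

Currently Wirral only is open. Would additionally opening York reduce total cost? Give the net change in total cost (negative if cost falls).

Current service cost with {Wirral}: 827.
Adding York: each retail store re-picks its cheapest; new service cost 602, saving 225.
Extra fixed cost: 281. Net change = 281 − 225 = 56.
(Totals: 1113 → 1169.)

No — net change +56 (cost rises by 56).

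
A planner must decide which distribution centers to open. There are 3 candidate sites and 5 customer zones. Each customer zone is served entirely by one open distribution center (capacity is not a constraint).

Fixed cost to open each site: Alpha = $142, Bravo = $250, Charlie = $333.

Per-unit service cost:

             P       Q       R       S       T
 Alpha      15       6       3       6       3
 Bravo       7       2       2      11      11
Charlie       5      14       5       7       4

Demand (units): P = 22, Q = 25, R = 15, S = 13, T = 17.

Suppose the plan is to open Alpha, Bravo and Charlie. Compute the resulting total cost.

Total cost: 1044

Each customer zone is assigned to its cheapest site among the open ones.
{Alpha, Bravo, Charlie}: P→Charlie 5·22=110, Q→Bravo 2·25=50, R→Bravo 2·15=30, S→Alpha 6·13=78, T→Alpha 3·17=51. Service 319; fixed 725; total 1044.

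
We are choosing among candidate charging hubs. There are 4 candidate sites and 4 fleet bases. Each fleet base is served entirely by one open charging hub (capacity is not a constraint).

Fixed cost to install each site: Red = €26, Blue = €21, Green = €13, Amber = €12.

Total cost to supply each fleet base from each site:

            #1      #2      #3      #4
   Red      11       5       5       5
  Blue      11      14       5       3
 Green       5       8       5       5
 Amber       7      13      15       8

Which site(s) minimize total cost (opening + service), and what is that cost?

Open Green only; minimum total cost 36.

For any fixed open set, each fleet base goes to its cheapest open site; total = fixed + service.
{Green}: #1→Green 5, #2→Green 8, #3→Green 5, #4→Green 5. Service 23; fixed 13; total 36.
{Green, Amber}: #1→Green 5, #2→Green 8, #3→Green 5, #4→Green 5. Service 23; fixed 25; total 48.
{Red}: #1→Red 11, #2→Red 5, #3→Red 5, #4→Red 5. Service 26; fixed 26; total 52.
{Red, Blue, Green, Amber}: service 18 + fixed 72 = 90
No other subset beats 36.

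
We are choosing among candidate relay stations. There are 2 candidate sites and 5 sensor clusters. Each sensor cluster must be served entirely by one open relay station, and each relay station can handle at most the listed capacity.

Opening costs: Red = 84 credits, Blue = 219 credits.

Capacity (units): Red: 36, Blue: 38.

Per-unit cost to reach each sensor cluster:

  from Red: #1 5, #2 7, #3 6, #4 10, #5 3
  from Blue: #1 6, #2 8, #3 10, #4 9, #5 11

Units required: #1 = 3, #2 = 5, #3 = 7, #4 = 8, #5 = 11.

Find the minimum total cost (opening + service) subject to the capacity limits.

Open {Red}: #1→Red 5·3=15, #2→Red 7·5=35, #3→Red 6·7=42, #4→Red 10·8=80, #5→Red 3·11=33.
Loads: Red carries 34/36. Service 205; fixed 84; total 289.
Next best feasible plan costs 500.

Minimum total cost: 289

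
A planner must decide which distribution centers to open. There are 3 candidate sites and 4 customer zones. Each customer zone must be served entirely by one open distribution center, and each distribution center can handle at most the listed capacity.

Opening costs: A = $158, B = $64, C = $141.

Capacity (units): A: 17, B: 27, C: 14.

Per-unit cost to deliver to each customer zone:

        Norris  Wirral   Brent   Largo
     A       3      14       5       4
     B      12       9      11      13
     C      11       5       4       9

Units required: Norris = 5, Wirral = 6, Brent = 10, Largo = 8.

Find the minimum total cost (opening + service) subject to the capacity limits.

Minimum total cost: 433

Open {A, B}: Norris→A 3·5=15, Wirral→B 9·6=54, Brent→B 11·10=110, Largo→A 4·8=32.
Loads: A carries 13/17, B carries 16/27. Service 211; fixed 222; total 433.
Next best feasible plan costs 445.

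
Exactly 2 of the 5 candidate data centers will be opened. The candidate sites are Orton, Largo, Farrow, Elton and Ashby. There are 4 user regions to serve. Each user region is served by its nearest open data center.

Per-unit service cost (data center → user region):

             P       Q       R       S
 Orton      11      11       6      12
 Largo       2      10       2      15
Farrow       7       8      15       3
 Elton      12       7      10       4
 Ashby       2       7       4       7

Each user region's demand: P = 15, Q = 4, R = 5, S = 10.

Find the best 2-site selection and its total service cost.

With exactly 2 open, each user region uses its cheapest among the chosen.
{Largo, Farrow}: P→Largo 2·15=30, Q→Farrow 8·4=32, R→Largo 2·5=10, S→Farrow 3·10=30. Service cost 102.
{Largo, Elton}: service cost 108
{Farrow, Ashby}: service cost 108
Among all 10 size-2 choices, {Largo, Farrow} is lowest.

Choose Largo and Farrow; total service cost 102.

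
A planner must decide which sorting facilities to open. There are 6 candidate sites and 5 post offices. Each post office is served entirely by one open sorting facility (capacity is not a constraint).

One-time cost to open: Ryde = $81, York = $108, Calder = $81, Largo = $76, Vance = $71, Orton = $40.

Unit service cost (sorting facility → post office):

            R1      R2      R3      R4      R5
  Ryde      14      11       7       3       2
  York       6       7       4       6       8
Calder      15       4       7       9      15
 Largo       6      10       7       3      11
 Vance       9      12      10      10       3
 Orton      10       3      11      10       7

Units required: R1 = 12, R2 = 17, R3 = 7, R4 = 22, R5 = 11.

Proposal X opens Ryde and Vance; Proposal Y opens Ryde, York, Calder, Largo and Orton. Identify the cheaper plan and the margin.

Proposal X is cheaper by 41.

Proposal X: {Ryde, Vance}: R1→Vance 9·12=108, R2→Ryde 11·17=187, R3→Ryde 7·7=49, R4→Ryde 3·22=66, R5→Ryde 2·11=22. Service 432; fixed 152; total 584.
Proposal Y: {Ryde, York, Calder, Largo, Orton}: R1→York 6·12=72, R2→Orton 3·17=51, R3→York 4·7=28, R4→Ryde 3·22=66, R5→Ryde 2·11=22. Service 239; fixed 386; total 625.
Difference: |584 − 625| = 41.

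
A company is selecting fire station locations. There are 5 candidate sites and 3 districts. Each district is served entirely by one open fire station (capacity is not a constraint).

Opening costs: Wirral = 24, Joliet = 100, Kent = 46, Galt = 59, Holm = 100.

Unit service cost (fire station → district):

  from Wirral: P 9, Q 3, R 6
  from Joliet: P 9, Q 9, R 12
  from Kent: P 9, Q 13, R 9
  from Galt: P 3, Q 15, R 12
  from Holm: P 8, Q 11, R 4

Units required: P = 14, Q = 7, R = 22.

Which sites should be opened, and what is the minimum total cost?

For any fixed open set, each district goes to its cheapest open site; total = fixed + service.
{Wirral, Galt}: P→Galt 3·14=42, Q→Wirral 3·7=21, R→Wirral 6·22=132. Service 195; fixed 83; total 278.
{Wirral}: service 279 + fixed 24 = 303
{Wirral, Kent, Galt}: P→Galt 3·14=42, Q→Wirral 3·7=21, R→Wirral 6·22=132. Service 195; fixed 129; total 324.
{Wirral, Joliet, Kent, Galt, Holm}: P→Galt 3·14=42, Q→Wirral 3·7=21, R→Holm 4·22=88. Service 151; fixed 329; total 480.
No other subset beats 278.

Open Wirral and Galt; minimum total cost 278.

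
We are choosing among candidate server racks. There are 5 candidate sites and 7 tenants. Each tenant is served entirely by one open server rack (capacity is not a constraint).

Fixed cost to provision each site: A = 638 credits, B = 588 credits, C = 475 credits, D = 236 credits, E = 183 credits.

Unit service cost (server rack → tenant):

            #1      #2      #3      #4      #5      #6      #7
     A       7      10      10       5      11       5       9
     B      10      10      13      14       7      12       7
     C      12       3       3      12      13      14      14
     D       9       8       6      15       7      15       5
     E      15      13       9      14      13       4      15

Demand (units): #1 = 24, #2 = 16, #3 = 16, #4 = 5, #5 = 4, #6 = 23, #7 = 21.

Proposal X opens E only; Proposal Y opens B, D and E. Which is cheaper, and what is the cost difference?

Proposal X is cheaper by 318.

Proposal X: {E}: #1→E 15·24=360, #2→E 13·16=208, #3→E 9·16=144, #4→E 14·5=70, #5→E 13·4=52, #6→E 4·23=92, #7→E 15·21=315. Service 1241; fixed 183; total 1424.
Proposal Y: {B, D, E}: #1→D 9·24=216, #2→D 8·16=128, #3→D 6·16=96, #4→B 14·5=70, #5→B 7·4=28, #6→E 4·23=92, #7→D 5·21=105. Service 735; fixed 1007; total 1742.
Difference: |1424 − 1742| = 318.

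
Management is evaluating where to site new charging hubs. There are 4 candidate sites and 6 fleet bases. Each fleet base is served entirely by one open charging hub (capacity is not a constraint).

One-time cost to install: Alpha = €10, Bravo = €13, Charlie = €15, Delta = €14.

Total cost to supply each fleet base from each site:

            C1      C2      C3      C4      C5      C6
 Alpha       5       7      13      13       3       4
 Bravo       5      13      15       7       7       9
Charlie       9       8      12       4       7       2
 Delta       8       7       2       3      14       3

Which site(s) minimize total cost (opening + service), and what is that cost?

For any fixed open set, each fleet base goes to its cheapest open site; total = fixed + service.
{Alpha, Delta}: C1→Alpha 5, C2→Alpha 7, C3→Delta 2, C4→Delta 3, C5→Alpha 3, C6→Delta 3. Service 23; fixed 24; total 47.
{Delta}: C1→Delta 8, C2→Delta 7, C3→Delta 2, C4→Delta 3, C5→Delta 14, C6→Delta 3. Service 37; fixed 14; total 51.
{Bravo, Delta}: C1→Bravo 5, C2→Delta 7, C3→Delta 2, C4→Delta 3, C5→Bravo 7, C6→Delta 3. Service 27; fixed 27; total 54.
{Alpha, Bravo, Charlie, Delta}: service 22 + fixed 52 = 74
No other subset beats 47.

Open Alpha and Delta; minimum total cost 47.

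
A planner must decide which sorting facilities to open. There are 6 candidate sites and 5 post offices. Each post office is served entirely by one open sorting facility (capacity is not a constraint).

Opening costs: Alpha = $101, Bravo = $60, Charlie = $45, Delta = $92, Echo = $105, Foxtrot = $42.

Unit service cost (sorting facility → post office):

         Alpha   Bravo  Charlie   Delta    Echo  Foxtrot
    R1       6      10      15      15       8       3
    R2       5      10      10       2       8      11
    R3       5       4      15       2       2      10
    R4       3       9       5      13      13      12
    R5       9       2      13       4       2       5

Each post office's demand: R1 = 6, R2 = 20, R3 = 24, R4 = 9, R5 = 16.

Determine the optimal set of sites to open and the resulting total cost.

Open Charlie, Delta and Foxtrot; minimum total cost 394.

For any fixed open set, each post office goes to its cheapest open site; total = fixed + service.
{Charlie, Delta, Foxtrot}: R1→Foxtrot 3·6=18, R2→Delta 2·20=40, R3→Delta 2·24=48, R4→Charlie 5·9=45, R5→Delta 4·16=64. Service 215; fixed 179; total 394.
{Alpha, Delta}: R1→Alpha 6·6=36, R2→Delta 2·20=40, R3→Delta 2·24=48, R4→Alpha 3·9=27, R5→Delta 4·16=64. Service 215; fixed 193; total 408.
{Delta, Foxtrot}: service 278 + fixed 134 = 412
{Alpha, Bravo, Charlie, Delta, Echo, Foxtrot}: service 165 + fixed 445 = 610
No other subset beats 394.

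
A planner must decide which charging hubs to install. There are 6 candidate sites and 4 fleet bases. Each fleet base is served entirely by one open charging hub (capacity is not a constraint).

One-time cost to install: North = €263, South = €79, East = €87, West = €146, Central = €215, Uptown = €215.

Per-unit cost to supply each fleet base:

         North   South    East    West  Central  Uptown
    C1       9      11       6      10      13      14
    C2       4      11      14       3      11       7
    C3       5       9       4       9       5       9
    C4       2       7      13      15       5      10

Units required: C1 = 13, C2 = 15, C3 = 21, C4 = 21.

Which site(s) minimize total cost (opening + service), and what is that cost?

Open North only; minimum total cost 587.

For any fixed open set, each fleet base goes to its cheapest open site; total = fixed + service.
{North}: C1→North 9·13=117, C2→North 4·15=60, C3→North 5·21=105, C4→North 2·21=42. Service 324; fixed 263; total 587.
{North, East}: C1→East 6·13=78, C2→North 4·15=60, C3→East 4·21=84, C4→North 2·21=42. Service 264; fixed 350; total 614.
{South, East}: service 474 + fixed 166 = 640
{North, South, East, West, Central, Uptown}: C1→East 6·13=78, C2→West 3·15=45, C3→East 4·21=84, C4→North 2·21=42. Service 249; fixed 1005; total 1254.
No other subset beats 587.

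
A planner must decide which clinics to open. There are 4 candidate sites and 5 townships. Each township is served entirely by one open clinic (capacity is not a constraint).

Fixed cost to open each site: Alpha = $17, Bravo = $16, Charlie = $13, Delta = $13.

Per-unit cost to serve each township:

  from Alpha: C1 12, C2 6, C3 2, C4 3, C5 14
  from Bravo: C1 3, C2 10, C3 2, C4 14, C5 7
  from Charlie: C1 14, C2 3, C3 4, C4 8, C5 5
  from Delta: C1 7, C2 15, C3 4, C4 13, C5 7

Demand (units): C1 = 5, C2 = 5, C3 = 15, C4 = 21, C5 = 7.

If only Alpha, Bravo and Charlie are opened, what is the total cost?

Each township is assigned to its cheapest site among the open ones.
{Alpha, Bravo, Charlie}: C1→Bravo 3·5=15, C2→Charlie 3·5=15, C3→Alpha 2·15=30, C4→Alpha 3·21=63, C5→Charlie 5·7=35. Service 158; fixed 46; total 204.

Total cost: 204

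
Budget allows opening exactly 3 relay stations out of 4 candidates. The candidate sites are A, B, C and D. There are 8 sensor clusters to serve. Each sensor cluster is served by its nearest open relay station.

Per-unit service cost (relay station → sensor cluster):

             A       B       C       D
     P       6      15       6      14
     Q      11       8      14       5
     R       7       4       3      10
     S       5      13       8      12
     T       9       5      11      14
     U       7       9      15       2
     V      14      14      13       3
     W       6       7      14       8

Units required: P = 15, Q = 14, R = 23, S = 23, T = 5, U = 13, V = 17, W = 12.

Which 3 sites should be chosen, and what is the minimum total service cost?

With exactly 3 open, each sensor cluster uses its cheapest among the chosen.
{A, C, D}: P→A 6·15=90, Q→D 5·14=70, R→C 3·23=69, S→A 5·23=115, T→A 9·5=45, U→D 2·13=26, V→D 3·17=51, W→A 6·12=72. Service cost 538.
{A, B, D}: service cost 541
{B, C, D}: service cost 599
Among all 4 size-3 choices, {A, C, D} is lowest.

Choose A, C and D; total service cost 538.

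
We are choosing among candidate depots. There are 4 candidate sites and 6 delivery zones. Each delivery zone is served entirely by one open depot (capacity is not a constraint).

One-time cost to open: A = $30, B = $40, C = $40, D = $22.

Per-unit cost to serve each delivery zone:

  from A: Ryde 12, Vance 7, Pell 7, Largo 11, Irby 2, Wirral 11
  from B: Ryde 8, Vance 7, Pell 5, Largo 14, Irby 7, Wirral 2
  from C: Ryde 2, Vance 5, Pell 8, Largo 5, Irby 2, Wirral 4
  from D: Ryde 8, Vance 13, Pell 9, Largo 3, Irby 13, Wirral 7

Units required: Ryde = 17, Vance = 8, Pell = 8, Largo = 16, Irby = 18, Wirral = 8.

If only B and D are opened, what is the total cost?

Total cost: 484

Each delivery zone is assigned to its cheapest site among the open ones.
{B, D}: Ryde→B 8·17=136, Vance→B 7·8=56, Pell→B 5·8=40, Largo→D 3·16=48, Irby→B 7·18=126, Wirral→B 2·8=16. Service 422; fixed 62; total 484.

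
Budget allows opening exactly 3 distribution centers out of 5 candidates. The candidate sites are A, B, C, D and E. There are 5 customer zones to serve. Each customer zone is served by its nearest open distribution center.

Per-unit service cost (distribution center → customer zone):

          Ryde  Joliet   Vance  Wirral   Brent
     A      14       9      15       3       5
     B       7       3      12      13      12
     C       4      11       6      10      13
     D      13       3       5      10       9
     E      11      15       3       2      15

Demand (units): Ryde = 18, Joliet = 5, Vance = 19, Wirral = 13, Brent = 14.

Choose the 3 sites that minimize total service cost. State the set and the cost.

With exactly 3 open, each customer zone uses its cheapest among the chosen.
{A, C, E}: Ryde→C 4·18=72, Joliet→A 9·5=45, Vance→E 3·19=57, Wirral→E 2·13=26, Brent→A 5·14=70. Service cost 270.
{A, C, D}: service cost 291
{A, B, E}: service cost 294
Among all 10 size-3 choices, {A, C, E} is lowest.

Choose A, C and E; total service cost 270.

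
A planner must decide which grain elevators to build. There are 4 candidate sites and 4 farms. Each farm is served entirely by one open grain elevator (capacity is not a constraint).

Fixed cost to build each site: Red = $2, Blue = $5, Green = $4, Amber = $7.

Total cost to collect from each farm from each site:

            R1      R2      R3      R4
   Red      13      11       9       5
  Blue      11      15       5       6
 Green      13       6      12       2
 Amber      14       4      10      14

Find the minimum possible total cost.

Minimum total cost: 33

For any fixed open set, each farm goes to its cheapest open site; total = fixed + service.
{Blue, Green}: R1→Blue 11, R2→Green 6, R3→Blue 5, R4→Green 2. Service 24; fixed 9; total 33.
{Red, Blue, Green}: service 24 + fixed 11 = 35
{Red, Green}: R1→Red 13, R2→Green 6, R3→Red 9, R4→Green 2. Service 30; fixed 6; total 36.
{Red, Blue, Green, Amber}: service 22 + fixed 18 = 40
No other subset beats 33.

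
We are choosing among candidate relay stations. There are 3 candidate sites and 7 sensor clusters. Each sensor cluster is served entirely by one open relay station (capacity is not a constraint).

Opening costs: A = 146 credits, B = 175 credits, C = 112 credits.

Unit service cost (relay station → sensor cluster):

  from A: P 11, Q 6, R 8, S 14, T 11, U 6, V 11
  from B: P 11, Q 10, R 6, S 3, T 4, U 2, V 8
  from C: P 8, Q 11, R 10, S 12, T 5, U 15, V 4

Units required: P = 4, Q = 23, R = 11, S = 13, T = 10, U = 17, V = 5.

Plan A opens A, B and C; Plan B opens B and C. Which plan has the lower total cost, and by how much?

Plan B is cheaper by 54.

Plan A: {A, B, C}: P→C 8·4=32, Q→A 6·23=138, R→B 6·11=66, S→B 3·13=39, T→B 4·10=40, U→B 2·17=34, V→C 4·5=20. Service 369; fixed 433; total 802.
Plan B: {B, C}: P→C 8·4=32, Q→B 10·23=230, R→B 6·11=66, S→B 3·13=39, T→B 4·10=40, U→B 2·17=34, V→C 4·5=20. Service 461; fixed 287; total 748.
Difference: |802 − 748| = 54.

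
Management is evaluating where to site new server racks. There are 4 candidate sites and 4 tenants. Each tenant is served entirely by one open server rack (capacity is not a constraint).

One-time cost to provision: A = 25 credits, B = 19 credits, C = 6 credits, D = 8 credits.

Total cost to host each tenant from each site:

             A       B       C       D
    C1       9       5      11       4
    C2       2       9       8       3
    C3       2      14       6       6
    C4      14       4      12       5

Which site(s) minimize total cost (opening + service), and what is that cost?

For any fixed open set, each tenant goes to its cheapest open site; total = fixed + service.
{D}: C1→D 4, C2→D 3, C3→D 6, C4→D 5. Service 18; fixed 8; total 26.
{C, D}: C1→D 4, C2→D 3, C3→C 6, C4→D 5. Service 18; fixed 14; total 32.
{C}: C1→C 11, C2→C 8, C3→C 6, C4→C 12. Service 37; fixed 6; total 43.
{A, B, C, D}: service 12 + fixed 58 = 70
No other subset beats 26.

Open D only; minimum total cost 26.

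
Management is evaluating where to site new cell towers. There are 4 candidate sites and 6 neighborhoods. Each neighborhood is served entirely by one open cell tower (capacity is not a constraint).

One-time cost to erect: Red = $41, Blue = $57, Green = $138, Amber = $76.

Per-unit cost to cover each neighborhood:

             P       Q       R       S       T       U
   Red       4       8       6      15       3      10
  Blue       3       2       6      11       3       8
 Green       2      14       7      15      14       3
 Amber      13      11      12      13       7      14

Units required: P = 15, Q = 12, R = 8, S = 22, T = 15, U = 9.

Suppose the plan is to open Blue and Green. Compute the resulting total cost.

Each neighborhood is assigned to its cheapest site among the open ones.
{Blue, Green}: P→Green 2·15=30, Q→Blue 2·12=24, R→Blue 6·8=48, S→Blue 11·22=242, T→Blue 3·15=45, U→Green 3·9=27. Service 416; fixed 195; total 611.

Total cost: 611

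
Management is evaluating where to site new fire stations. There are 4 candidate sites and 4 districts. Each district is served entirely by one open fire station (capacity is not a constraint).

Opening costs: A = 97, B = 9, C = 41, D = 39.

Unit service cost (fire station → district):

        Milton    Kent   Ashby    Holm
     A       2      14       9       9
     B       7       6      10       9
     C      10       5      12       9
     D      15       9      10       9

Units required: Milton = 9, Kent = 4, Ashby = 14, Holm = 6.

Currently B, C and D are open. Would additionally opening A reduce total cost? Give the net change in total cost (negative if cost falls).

No — net change +38 (cost rises by 38).

Current service cost with {B, C, D}: 277.
Adding A: each district re-picks its cheapest; new service cost 218, saving 59.
Extra fixed cost: 97. Net change = 97 − 59 = 38.
(Totals: 366 → 404.)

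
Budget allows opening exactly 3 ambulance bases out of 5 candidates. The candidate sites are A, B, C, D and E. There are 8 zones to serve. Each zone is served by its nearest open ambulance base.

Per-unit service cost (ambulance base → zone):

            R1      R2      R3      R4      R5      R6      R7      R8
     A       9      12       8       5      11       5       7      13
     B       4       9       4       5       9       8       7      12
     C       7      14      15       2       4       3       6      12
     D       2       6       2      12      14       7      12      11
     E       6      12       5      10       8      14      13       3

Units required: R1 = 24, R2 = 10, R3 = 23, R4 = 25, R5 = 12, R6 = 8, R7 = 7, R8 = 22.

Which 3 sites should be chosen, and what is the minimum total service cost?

Choose C, D and E; total service cost 384.

With exactly 3 open, each zone uses its cheapest among the chosen.
{C, D, E}: R1→D 2·24=48, R2→D 6·10=60, R3→D 2·23=46, R4→C 2·25=50, R5→C 4·12=48, R6→C 3·8=24, R7→C 6·7=42, R8→E 3·22=66. Service cost 384.
{B, C, E}: service cost 508
{A, D, E}: service cost 530
Among all 10 size-3 choices, {C, D, E} is lowest.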